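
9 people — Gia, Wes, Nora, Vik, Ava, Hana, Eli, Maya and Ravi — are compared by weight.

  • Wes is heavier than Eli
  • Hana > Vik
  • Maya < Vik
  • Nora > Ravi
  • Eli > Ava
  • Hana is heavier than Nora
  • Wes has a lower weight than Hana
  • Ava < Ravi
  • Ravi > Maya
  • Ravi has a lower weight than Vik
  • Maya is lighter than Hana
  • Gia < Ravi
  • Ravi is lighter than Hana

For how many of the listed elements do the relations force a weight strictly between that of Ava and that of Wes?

The relations place Ava below Wes. An element lies strictly between them when it is forced above Ava and also forced below Wes.
Above Ava: {Eli, Ravi, Nora, Vik, Hana}. Below Wes: {Eli}.
Intersection: {Eli} — 1.

1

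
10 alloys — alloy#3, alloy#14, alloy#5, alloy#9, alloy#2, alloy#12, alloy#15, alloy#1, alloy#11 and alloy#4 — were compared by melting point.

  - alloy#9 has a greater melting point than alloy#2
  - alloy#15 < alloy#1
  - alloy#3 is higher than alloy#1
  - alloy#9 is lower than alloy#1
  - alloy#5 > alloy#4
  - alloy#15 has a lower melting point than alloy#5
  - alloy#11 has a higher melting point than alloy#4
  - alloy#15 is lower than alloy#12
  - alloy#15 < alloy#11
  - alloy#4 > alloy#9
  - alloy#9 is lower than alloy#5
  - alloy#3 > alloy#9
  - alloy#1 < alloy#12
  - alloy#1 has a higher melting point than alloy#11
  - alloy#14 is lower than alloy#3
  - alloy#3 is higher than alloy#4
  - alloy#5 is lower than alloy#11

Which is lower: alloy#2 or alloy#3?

Chaining the given relations: alloy#2 < alloy#9 < alloy#5 < alloy#11 < alloy#1 < alloy#3.
So alloy#2 < alloy#3; alloy#2 is the lower of the two.

alloy#2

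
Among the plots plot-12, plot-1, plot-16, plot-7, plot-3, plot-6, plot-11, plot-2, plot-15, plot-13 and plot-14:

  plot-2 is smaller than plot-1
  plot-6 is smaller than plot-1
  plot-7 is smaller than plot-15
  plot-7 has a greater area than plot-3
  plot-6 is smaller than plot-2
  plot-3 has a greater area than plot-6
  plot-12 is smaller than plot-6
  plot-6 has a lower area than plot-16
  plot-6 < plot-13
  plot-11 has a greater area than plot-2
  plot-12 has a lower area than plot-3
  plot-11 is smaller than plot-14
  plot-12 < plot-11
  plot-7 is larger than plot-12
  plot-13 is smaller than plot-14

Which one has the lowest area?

plot-12

Chaining upward from plot-12: directly above it, plot-6, plot-3, plot-11, plot-7; then plot-2, plot-13, plot-15, plot-14, plot-16, plot-1.
That covers every other element, and nothing is given below plot-12, so plot-12 is the lowest area.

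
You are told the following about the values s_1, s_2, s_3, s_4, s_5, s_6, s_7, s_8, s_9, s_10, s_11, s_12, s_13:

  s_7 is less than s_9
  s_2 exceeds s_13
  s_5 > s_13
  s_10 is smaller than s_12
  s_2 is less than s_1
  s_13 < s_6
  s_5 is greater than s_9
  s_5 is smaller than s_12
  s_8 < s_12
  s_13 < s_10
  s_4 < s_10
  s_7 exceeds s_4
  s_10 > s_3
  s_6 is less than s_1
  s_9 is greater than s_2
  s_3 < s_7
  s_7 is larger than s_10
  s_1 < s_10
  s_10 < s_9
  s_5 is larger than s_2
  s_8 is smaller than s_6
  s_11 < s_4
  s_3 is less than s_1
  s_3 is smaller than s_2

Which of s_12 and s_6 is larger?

s_12

s_6 < s_1 and s_1 < s_10 give s_6 < s_10.
With s_10 < s_7: s_6 < s_1 < s_10 < s_7.
With s_7 < s_9: s_6 < s_1 < s_10 < s_7 < s_9.
Then s_9 < s_5 extends the chain to s_5.
Then s_5 < s_12 extends the chain to s_12.
So s_6 < s_12; s_12 is the larger of the two.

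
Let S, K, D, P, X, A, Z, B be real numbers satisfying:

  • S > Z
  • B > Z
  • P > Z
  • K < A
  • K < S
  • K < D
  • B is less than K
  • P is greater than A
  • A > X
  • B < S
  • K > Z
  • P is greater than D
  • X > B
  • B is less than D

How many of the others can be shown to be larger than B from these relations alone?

The elements the relations force above B are X, K, D, S, A, P — no chain reaches any other.
That is 6.

6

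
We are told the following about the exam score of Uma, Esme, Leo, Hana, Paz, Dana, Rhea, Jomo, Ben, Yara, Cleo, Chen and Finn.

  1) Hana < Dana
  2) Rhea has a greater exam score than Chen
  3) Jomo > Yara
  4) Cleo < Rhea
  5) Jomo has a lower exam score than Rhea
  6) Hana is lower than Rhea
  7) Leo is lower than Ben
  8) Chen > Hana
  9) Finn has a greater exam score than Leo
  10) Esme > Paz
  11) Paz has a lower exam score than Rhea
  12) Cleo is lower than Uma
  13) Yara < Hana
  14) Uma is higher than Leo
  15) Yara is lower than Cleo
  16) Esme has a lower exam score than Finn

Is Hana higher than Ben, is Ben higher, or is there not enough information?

undetermined

Following every chain through Hana: above Hana we get Dana, Chen, Rhea; below Hana we get Yara.
Ben is not reached, and no chain runs the other way from Ben to Hana.
So the given relations leave the order of Hana and Ben undetermined.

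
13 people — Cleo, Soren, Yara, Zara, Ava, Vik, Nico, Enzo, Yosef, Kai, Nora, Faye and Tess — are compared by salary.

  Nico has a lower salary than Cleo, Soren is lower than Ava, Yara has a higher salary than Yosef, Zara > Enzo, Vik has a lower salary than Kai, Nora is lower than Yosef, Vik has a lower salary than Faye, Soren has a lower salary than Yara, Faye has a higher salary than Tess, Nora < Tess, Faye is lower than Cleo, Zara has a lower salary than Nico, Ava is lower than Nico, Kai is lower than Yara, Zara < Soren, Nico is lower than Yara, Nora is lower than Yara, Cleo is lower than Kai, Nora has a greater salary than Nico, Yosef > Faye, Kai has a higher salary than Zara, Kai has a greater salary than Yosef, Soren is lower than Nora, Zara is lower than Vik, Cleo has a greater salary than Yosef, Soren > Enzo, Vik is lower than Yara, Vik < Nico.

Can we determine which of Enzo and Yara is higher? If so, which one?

The relevant relations are Enzo < Zara; Zara < Soren; Soren < Ava; Ava < Nico; Nico < Nora; Nora < Tess; Tess < Faye; Faye < Yosef; Yosef < Cleo; Cleo < Kai; Kai < Yara.
Chaining these gives Enzo < Zara < Soren < Ava < Nico < Nora < Tess < Faye < Yosef < Cleo < Kai < Yara.
So Yara is higher.

Yara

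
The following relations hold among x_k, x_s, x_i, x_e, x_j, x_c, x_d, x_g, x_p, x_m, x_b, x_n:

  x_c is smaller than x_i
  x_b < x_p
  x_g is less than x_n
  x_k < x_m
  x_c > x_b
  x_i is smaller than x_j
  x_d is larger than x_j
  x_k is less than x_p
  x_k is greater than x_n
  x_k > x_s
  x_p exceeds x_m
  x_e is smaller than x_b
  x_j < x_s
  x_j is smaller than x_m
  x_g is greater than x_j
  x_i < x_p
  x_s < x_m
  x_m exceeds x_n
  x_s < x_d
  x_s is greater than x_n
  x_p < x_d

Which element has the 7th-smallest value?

x_n

The consecutive relations fix a unique order: x_e < x_b < x_c < x_i < x_j < x_g < x_n < x_s < x_k < x_m < x_p < x_d.
The 7th smallest is x_n.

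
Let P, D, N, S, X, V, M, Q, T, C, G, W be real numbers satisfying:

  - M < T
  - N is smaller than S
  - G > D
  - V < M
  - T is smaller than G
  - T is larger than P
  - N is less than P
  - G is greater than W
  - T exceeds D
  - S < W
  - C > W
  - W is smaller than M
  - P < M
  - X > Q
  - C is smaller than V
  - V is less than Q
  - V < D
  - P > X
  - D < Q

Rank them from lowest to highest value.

The consecutive links are each given: N < S; S < W; W < C; C < V; V < D; D < Q; Q < X; X < P; P < M; M < T; T < G.

N < S < W < C < V < D < Q < X < P < M < T < G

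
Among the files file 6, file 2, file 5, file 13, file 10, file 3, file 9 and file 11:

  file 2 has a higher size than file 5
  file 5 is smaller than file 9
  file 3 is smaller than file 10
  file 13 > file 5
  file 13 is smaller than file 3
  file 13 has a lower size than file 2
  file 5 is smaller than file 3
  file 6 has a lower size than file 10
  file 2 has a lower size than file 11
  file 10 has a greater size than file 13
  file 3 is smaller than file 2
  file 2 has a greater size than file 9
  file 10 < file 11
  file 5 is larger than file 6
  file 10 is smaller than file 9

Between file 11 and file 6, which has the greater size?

file 6 < file 5 and file 5 < file 13 give file 6 < file 13.
Then file 13 < file 3 extends the chain to file 3.
With file 3 < file 10: file 6 < file 5 < file 13 < file 3 < file 10.
Then file 10 < file 9 extends the chain to file 9.
Then file 9 < file 2 extends the chain to file 2.
With file 2 < file 11: file 6 < file 5 < file 13 < file 3 < file 10 < file 9 < file 2 < file 11.
So file 6 < file 11; file 11 is the larger of the two.

file 11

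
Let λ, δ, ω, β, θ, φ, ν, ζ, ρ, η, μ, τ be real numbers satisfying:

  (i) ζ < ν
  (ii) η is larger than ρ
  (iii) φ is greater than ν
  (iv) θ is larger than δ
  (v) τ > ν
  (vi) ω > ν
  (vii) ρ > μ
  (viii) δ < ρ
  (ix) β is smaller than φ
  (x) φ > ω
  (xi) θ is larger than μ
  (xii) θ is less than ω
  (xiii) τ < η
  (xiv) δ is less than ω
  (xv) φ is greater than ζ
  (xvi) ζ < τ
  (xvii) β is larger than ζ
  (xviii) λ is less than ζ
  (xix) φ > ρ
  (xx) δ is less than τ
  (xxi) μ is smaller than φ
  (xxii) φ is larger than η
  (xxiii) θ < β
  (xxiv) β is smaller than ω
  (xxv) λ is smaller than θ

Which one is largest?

φ

Chaining downward from φ: directly below it, μ, ζ, ρ, ν, β, η, ω; then δ, λ, θ, τ.
That covers every other element, and nothing is given above φ, so φ is the largest.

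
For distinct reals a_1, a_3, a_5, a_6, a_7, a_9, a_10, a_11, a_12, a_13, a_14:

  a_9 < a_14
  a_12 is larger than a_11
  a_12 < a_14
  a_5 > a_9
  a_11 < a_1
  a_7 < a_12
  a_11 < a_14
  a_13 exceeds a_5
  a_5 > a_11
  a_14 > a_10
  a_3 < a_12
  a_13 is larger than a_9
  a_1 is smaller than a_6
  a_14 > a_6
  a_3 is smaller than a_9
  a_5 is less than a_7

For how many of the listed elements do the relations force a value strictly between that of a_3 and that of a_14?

4

The relations place a_3 below a_14. An element lies strictly between them when it is forced above a_3 and also forced below a_14.
Above a_3: {a_9, a_5, a_7, a_12, a_13}. Below a_14: {a_9, a_11, a_10, a_1, a_6, a_5, a_7, a_12}.
Intersection: {a_9, a_5, a_7, a_12} — 4.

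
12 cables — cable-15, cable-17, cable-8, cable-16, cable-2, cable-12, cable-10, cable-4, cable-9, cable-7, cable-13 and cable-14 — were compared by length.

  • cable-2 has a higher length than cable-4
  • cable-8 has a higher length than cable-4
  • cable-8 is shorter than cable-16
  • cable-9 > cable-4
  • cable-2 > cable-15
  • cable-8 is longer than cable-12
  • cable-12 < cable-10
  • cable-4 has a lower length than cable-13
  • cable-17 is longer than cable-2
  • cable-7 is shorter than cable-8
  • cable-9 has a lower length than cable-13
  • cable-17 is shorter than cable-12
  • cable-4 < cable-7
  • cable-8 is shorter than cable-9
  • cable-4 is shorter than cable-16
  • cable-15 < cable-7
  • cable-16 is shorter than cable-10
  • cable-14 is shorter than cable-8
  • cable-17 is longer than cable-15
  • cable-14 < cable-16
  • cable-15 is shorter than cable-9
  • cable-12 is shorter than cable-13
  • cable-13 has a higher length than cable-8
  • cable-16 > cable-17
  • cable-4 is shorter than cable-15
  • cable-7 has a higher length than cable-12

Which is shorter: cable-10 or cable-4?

cable-4

cable-4 < cable-15 and cable-15 < cable-2 give cable-4 < cable-2.
Then cable-2 < cable-17 extends the chain to cable-17.
With cable-17 < cable-12: cable-4 < cable-15 < cable-2 < cable-17 < cable-12.
With cable-12 < cable-7: cable-4 < cable-15 < cable-2 < cable-17 < cable-12 < cable-7.
Then cable-7 < cable-8 extends the chain to cable-8.
With cable-8 < cable-16: cable-4 < cable-15 < cable-2 < cable-17 < cable-12 < cable-7 < cable-8 < cable-16.
Then cable-16 < cable-10 extends the chain to cable-10.
So cable-4 < cable-10; cable-4 is the shorter of the two.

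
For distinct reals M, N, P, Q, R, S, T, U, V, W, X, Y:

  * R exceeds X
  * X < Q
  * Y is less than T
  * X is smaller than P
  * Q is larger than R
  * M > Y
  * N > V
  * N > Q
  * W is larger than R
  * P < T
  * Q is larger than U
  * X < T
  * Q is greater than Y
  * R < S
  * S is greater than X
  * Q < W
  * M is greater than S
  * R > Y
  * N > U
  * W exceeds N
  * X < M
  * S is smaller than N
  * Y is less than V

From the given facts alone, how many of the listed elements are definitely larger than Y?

From Y the given relations immediately reach R, Q, V, M, T.
From those, S, N, W — 8 in total.
No other element is forced above Y by the given relations, so the count is 8.

8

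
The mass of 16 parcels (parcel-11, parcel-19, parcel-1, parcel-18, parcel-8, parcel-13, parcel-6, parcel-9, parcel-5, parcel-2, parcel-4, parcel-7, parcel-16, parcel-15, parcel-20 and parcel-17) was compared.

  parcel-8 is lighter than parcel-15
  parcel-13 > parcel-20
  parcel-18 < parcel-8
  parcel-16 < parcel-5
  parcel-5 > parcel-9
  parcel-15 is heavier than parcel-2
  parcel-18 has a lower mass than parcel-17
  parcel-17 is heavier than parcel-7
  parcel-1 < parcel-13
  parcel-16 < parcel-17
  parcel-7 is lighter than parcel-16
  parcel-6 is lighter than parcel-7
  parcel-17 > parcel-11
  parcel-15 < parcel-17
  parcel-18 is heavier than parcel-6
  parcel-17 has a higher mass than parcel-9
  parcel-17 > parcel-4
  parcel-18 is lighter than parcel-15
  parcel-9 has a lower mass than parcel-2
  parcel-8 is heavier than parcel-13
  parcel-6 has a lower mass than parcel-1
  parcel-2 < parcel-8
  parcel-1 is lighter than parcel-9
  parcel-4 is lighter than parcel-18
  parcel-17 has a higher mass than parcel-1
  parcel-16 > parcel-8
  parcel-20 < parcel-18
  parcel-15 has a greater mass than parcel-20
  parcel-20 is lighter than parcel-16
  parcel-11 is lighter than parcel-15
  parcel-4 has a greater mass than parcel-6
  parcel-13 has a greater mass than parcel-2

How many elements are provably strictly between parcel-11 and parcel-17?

Chaining upward from parcel-11 reaches: parcel-15.
Chaining downward from parcel-17 reaches: parcel-20, parcel-6, parcel-1, parcel-4, parcel-9, parcel-7, parcel-2, parcel-13, parcel-18, parcel-8, parcel-16, parcel-15.
Strictly between parcel-11 and parcel-17 are those in both lists: parcel-15 — 1 element.

1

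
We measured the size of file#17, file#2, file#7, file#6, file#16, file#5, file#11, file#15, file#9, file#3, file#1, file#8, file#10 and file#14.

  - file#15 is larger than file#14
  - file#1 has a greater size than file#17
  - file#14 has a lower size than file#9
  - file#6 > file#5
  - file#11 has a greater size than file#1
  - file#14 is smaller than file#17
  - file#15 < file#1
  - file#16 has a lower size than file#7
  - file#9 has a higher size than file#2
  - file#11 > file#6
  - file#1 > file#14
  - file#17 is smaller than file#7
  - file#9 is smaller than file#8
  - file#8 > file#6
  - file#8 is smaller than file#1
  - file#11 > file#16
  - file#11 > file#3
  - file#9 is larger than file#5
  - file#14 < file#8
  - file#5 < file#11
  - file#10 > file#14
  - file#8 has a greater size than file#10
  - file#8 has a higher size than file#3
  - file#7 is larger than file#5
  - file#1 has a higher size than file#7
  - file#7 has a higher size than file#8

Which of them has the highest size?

Chaining downward from file#11: directly below it, file#5, file#3, file#16, file#6, file#1; then file#14, file#17, file#15, file#8, file#7; then file#10, file#9; then file#2.
That covers every other element, and nothing is given above file#11, so file#11 is the highest size.

file#11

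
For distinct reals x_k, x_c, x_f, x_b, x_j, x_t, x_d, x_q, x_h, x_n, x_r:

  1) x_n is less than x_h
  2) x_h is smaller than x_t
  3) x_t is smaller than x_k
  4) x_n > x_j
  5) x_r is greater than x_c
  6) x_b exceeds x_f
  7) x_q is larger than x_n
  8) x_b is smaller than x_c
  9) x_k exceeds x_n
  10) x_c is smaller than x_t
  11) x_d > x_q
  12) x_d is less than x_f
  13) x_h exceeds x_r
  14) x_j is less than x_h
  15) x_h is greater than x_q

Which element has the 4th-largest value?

x_r

Chaining the given pairs: x_j < x_n < x_q < x_d < x_f < x_b < x_c < x_r < x_h < x_t < x_k.
Counting 4 from the largest end gives x_r.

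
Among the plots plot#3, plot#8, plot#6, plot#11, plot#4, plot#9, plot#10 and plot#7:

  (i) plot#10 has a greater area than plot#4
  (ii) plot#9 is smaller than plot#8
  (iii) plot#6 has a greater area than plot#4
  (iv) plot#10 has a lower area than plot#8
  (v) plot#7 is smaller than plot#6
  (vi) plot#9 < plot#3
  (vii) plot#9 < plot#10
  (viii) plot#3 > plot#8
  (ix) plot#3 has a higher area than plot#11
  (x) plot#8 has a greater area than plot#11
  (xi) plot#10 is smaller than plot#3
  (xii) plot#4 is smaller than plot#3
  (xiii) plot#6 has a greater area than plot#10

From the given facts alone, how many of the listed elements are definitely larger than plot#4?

4

The elements the relations force above plot#4 are plot#10, plot#6, plot#8, plot#3 — no chain reaches any other.
That is 4.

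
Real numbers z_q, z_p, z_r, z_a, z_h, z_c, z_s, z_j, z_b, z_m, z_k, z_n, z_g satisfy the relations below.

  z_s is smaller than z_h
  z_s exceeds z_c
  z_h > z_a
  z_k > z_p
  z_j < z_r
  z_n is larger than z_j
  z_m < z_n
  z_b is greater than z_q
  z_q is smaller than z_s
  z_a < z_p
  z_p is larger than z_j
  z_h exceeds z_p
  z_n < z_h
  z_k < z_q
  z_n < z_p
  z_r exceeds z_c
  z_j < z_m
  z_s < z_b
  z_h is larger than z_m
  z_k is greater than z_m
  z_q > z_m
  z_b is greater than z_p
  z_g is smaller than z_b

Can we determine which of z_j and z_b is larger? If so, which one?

Chaining the given relations: z_j < z_m < z_n < z_p < z_k < z_q < z_s < z_b.
So z_b is larger.

z_b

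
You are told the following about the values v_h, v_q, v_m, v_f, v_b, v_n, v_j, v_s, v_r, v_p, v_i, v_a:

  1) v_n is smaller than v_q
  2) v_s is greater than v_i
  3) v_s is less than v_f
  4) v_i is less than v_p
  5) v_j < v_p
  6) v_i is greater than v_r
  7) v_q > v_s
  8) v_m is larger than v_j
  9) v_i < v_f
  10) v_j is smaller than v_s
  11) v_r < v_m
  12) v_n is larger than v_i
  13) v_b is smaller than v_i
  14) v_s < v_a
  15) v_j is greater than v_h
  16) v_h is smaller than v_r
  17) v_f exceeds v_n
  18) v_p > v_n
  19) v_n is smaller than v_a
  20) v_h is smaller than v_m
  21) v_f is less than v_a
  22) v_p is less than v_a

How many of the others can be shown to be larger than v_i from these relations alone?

The elements the relations force above v_i are v_n, v_s, v_f, v_q, v_p, v_a — no chain reaches any other.
That is 6.

6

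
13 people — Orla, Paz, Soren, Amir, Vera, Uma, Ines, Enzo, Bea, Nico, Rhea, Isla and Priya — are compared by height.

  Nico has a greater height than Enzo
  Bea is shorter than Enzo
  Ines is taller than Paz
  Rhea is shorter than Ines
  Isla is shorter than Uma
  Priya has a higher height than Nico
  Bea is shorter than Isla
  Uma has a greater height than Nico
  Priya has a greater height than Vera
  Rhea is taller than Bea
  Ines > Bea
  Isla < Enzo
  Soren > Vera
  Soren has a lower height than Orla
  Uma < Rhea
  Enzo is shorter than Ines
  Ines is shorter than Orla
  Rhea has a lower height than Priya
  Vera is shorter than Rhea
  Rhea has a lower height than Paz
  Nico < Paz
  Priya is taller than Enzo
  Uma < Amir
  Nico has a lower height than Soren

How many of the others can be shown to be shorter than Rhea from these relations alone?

6

The elements the relations force below Rhea are Vera, Bea, Isla, Enzo, Nico, Uma — no chain reaches any other.
That is 6.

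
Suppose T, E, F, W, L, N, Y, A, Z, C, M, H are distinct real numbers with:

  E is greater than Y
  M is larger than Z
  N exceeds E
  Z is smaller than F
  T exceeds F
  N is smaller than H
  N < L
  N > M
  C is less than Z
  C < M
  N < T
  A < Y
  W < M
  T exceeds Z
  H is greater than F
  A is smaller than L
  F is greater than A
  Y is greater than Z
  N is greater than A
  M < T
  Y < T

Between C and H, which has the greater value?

Chaining the given relations: C < Z < Y < E < N < H.
So C < H; H is the larger of the two.

H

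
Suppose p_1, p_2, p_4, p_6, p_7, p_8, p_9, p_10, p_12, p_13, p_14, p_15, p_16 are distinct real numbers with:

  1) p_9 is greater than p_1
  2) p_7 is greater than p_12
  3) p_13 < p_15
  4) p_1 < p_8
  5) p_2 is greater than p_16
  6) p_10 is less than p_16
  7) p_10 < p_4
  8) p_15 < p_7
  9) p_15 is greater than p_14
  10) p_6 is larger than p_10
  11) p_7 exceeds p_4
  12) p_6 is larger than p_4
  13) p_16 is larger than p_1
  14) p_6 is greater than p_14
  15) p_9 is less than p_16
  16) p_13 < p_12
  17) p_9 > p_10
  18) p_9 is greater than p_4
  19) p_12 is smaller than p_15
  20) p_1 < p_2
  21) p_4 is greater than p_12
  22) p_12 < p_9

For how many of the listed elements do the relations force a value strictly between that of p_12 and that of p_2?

The relations place p_12 below p_2. An element lies strictly between them when it is forced above p_12 and also forced below p_2.
Above p_12: {p_4, p_6, p_15, p_7, p_9, p_16}. Below p_2: {p_13, p_10, p_1, p_4, p_9, p_16}.
Intersection: {p_4, p_9, p_16} — 3.

3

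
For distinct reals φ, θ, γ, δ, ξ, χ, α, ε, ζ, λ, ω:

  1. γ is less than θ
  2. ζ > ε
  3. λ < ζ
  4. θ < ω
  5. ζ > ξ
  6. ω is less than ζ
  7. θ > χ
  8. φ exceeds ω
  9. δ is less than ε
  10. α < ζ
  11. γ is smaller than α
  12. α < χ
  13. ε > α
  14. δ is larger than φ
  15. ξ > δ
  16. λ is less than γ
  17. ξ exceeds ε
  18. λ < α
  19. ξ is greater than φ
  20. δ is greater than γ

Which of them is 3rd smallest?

Chaining the given pairs: λ < γ < α < χ < θ < ω < φ < δ < ε < ξ < ζ.
The 3rd smallest is α.

α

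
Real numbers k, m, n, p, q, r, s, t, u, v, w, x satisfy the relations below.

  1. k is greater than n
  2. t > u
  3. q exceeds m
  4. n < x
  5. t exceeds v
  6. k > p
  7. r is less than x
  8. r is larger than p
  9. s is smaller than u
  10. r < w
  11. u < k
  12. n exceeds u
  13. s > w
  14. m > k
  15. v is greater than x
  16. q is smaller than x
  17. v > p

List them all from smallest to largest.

Each adjacent pair is fixed by a given relation: p < r; r < w; w < s; s < u; u < n; n < k; k < m; m < q; q < x; x < v; v < t. Chaining them end to end gives the full order.

p < r < w < s < u < n < k < m < q < x < v < t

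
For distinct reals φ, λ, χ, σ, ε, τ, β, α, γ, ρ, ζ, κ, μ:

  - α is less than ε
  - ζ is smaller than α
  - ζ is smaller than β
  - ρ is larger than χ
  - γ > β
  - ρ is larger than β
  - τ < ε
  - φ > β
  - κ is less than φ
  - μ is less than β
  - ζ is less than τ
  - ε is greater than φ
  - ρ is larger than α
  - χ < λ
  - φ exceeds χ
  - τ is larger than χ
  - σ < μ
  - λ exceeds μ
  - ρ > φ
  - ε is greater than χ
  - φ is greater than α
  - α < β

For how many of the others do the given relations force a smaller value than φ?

The elements the relations force below φ are χ, ζ, α, σ, μ, κ, β — no chain reaches any other.
That is 7.

7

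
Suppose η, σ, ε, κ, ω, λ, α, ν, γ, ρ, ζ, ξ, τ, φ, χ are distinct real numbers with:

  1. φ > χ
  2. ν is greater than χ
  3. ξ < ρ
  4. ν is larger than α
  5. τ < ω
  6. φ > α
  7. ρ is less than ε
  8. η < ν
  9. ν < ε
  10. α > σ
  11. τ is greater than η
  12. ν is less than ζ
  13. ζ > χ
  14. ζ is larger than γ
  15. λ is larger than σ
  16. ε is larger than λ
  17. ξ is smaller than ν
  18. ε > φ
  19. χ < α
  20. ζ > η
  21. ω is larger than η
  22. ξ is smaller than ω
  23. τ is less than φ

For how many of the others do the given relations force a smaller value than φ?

5

Directly below φ: τ, χ, α.
One step further: η, σ (5 so far).
No other element is forced below φ by the given relations, so the count is 5.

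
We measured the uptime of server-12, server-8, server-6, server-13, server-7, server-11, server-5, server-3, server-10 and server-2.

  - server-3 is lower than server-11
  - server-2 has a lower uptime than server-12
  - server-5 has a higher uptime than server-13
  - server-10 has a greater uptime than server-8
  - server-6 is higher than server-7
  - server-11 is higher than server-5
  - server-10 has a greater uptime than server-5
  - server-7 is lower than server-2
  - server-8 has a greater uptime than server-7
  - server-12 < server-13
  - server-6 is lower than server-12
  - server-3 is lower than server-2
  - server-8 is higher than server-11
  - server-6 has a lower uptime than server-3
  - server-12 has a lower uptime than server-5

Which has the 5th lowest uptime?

The consecutive relations fix a unique order: server-7 < server-6 < server-3 < server-2 < server-12 < server-13 < server-5 < server-11 < server-8 < server-10.
The 5th smallest is server-12.

server-12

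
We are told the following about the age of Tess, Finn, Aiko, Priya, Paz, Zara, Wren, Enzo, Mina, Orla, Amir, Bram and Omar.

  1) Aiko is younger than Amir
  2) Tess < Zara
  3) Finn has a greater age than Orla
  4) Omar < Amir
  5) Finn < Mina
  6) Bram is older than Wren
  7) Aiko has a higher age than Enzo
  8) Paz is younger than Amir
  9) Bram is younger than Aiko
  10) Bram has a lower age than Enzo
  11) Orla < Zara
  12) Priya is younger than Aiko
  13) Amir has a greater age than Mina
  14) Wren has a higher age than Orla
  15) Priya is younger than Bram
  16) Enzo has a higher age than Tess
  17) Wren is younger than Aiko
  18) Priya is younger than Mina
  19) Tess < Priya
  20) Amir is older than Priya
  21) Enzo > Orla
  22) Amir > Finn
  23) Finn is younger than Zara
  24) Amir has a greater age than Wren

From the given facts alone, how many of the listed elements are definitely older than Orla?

Directly above Orla: Finn, Wren, Enzo, Zara.
One step further: Mina, Bram, Aiko, Amir (8 so far).
No other element is forced above Orla by the given relations, so the count is 8.

8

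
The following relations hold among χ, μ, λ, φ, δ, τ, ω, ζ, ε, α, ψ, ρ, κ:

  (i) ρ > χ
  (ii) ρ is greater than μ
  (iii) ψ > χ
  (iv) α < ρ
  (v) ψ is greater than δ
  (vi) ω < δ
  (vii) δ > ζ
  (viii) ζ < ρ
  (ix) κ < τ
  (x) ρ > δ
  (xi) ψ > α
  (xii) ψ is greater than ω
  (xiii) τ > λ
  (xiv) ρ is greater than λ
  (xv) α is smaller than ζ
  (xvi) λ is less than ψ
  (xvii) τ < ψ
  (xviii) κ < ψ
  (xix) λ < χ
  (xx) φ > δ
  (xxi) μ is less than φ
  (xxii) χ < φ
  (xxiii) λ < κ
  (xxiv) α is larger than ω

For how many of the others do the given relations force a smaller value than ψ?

Directly below ψ: ω, α, λ, κ, δ, τ, χ.
One step further: ζ (8 so far).
No other element is forced below ψ by the given relations, so the count is 8.

8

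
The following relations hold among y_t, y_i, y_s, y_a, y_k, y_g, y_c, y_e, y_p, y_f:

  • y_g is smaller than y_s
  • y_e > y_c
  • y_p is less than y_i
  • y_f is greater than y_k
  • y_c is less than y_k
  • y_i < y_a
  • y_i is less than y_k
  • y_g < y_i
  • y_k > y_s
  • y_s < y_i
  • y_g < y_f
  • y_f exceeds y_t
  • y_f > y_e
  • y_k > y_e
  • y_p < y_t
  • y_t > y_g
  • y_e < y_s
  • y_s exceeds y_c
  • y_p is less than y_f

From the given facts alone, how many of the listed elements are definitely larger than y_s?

4

Directly above y_s: y_i, y_k.
One step further: y_f, y_a (4 so far).
Nothing else is reachable above y_s; 4 in all.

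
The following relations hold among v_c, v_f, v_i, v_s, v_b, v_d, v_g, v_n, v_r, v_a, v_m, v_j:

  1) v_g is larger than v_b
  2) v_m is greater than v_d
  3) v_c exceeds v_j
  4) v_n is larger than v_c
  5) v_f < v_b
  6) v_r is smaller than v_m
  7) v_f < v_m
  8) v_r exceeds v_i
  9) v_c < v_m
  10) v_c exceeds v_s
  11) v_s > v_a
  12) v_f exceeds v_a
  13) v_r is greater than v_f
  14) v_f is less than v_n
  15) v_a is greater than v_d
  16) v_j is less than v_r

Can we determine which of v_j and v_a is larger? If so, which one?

Following every chain through v_j: above v_j we get v_r, v_c, v_m, v_n.
v_a is not reached, and no chain runs the other way from v_a to v_j.
So the given relations leave the order of v_j and v_a undetermined.

undetermined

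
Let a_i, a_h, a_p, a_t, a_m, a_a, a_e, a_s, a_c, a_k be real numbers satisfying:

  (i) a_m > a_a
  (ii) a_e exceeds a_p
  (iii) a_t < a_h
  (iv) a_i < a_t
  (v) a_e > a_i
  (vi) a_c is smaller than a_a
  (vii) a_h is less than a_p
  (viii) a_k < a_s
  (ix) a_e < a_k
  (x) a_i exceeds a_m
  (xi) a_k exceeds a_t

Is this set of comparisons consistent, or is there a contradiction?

consistent

The single ordering a_c < a_a < a_m < a_i < a_t < a_h < a_p < a_e < a_k < a_s satisfies every listed relation, so no contradiction arises.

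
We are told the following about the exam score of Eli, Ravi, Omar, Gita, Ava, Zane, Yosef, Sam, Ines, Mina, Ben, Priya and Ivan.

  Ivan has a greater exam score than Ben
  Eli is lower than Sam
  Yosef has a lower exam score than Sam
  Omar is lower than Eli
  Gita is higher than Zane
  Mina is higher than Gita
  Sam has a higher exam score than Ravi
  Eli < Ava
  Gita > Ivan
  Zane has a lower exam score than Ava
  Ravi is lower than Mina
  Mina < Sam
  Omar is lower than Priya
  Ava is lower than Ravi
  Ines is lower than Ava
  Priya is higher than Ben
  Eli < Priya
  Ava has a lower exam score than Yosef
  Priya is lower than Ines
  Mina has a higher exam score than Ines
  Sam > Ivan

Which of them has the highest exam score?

Chaining downward from Sam: directly below it, Eli, Ivan, Ravi, Mina, Yosef; then Omar, Ben, Ines, Ava, Gita; then Priya, Zane.
That covers every other element, and nothing is given above Sam, so Sam is the highest exam score.

Sam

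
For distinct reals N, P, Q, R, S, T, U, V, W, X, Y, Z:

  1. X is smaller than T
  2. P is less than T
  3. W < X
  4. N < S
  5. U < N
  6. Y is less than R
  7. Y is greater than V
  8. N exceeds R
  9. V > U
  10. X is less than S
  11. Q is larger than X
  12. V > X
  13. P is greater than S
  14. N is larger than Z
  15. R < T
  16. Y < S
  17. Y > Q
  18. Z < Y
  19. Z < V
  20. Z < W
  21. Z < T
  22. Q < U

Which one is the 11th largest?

W

Piecing the relations together gives one ordering: Z < W < X < Q < U < V < Y < R < N < S < P < T.
Counting 11 from the largest end gives W.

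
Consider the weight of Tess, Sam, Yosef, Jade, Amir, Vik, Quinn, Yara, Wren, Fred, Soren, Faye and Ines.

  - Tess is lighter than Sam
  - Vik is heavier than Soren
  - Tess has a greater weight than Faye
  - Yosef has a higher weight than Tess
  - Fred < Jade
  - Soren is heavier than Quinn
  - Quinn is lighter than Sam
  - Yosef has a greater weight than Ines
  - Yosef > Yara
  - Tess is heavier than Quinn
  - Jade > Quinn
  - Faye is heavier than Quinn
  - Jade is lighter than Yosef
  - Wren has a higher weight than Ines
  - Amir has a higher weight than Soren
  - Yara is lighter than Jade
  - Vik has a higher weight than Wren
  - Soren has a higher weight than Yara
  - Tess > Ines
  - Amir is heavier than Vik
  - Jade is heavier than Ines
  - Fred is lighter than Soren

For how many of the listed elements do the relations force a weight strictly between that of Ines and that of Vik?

The relations place Ines below Vik. An element lies strictly between them when it is forced above Ines and also forced below Vik.
Above Ines: {Tess, Sam, Jade, Wren, Yosef, Amir}. Below Vik: {Fred, Quinn, Yara, Soren, Wren}.
Intersection: {Wren} — 1.

1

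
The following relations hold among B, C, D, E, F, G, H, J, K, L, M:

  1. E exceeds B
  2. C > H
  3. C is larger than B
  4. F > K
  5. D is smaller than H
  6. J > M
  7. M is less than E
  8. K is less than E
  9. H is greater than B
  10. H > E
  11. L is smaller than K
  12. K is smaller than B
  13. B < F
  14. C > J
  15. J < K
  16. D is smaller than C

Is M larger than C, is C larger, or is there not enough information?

C

Chaining the given relations: M < J < K < B < E < H < C.
So C is larger.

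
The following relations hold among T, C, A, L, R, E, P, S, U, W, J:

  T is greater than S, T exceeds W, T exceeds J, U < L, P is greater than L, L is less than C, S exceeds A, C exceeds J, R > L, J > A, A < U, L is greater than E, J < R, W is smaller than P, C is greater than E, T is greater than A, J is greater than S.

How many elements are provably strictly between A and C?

4

Chaining upward from A reaches: U, S, L, J, R, P, T.
Chaining downward from C reaches: E, U, S, L, J.
Strictly between A and C are those in both lists: U, S, L, J — 4 elements.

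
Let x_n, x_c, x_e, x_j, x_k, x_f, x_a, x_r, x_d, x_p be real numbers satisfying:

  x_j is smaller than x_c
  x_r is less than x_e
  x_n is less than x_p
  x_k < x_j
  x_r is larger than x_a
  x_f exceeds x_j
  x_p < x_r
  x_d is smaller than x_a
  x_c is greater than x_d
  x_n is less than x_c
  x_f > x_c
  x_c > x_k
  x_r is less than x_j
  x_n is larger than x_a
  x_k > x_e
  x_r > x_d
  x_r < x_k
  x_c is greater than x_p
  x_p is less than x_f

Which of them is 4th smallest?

x_p

The consecutive relations fix a unique order: x_d < x_a < x_n < x_p < x_r < x_e < x_k < x_j < x_c < x_f.
Counting 4 from the smallest end gives x_p.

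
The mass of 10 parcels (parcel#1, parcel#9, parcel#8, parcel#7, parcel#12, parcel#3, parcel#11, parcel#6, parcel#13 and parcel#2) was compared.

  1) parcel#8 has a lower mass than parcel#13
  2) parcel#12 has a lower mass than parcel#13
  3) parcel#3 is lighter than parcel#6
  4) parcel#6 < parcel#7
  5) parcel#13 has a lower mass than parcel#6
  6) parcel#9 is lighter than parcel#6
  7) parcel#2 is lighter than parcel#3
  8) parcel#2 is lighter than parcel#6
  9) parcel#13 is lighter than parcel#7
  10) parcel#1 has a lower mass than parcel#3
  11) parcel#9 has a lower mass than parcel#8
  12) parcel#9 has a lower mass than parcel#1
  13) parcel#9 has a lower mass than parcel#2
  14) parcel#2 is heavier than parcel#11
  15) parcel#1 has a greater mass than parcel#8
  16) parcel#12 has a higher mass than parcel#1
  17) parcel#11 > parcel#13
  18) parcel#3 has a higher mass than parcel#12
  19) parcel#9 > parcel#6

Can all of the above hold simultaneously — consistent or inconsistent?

Chaining the given relations yields parcel#9 < parcel#8 < parcel#1 < parcel#12 < parcel#13 < parcel#11 < parcel#2 < parcel#3 < parcel#6, so parcel#9 < parcel#6. But one relation states parcel#6 < parcel#9. These cannot both hold.

inconsistent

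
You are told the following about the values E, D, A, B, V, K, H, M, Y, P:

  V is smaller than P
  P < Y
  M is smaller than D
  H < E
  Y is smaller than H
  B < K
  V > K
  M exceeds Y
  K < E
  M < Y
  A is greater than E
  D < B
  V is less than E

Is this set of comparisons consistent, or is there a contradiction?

inconsistent

Chaining the given relations yields M < D < B < K < V < P < Y, so M < Y. But one relation states Y < M. These cannot both hold.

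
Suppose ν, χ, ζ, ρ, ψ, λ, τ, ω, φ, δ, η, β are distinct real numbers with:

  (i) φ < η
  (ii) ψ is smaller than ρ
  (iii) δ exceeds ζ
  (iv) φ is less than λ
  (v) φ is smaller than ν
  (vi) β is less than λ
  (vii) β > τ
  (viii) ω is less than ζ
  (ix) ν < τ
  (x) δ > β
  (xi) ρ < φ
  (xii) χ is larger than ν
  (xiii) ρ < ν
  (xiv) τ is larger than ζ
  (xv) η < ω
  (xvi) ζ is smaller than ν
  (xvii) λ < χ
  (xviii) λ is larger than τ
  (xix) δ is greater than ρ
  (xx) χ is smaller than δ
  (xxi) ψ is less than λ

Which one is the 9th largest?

Chaining the given pairs: ψ < ρ < φ < η < ω < ζ < ν < τ < β < λ < χ < δ.
The 9th largest is η.

η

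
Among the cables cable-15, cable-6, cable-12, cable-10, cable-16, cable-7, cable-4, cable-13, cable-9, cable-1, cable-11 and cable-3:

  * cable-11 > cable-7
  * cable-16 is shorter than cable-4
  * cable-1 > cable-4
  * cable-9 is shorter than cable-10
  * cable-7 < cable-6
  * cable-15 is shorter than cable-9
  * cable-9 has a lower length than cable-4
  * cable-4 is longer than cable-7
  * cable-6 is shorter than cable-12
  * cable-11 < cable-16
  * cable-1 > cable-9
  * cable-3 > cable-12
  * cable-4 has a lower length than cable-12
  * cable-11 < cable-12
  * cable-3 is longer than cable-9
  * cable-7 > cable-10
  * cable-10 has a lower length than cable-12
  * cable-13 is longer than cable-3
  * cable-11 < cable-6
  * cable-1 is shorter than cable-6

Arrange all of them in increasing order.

cable-15 < cable-9 < cable-10 < cable-7 < cable-11 < cable-16 < cable-4 < cable-1 < cable-6 < cable-12 < cable-3 < cable-13

The consecutive links are each given: cable-15 < cable-9; cable-9 < cable-10; cable-10 < cable-7; cable-7 < cable-11; cable-11 < cable-16; cable-16 < cable-4; cable-4 < cable-1; cable-1 < cable-6; cable-6 < cable-12; cable-12 < cable-3; cable-3 < cable-13.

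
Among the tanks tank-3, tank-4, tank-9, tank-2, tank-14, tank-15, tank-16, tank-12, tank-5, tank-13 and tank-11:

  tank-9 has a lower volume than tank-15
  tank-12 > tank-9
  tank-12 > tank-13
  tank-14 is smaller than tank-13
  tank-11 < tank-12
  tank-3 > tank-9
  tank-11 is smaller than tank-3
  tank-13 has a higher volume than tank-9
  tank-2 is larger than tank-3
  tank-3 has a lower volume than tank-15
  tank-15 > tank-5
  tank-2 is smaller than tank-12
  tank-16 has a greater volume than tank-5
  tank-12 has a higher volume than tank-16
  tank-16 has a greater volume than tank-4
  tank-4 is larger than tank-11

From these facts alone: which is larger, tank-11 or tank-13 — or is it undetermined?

undetermined

Following every chain through tank-11: above tank-11 we get tank-3, tank-4, tank-16, tank-2, tank-15, tank-12.
tank-13 is not reached, and no chain runs the other way from tank-13 to tank-11.
So the given relations leave the order of tank-11 and tank-13 undetermined.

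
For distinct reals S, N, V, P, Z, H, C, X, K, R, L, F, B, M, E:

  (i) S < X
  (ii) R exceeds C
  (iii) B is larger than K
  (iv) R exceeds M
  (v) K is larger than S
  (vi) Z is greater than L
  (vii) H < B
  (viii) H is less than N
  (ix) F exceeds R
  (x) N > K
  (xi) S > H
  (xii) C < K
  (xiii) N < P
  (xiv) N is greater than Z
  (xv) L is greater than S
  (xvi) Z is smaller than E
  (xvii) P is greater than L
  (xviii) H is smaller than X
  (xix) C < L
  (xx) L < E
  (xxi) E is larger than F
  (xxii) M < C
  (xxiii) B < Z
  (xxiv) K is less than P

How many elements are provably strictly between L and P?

2

The relations place L below P. An element lies strictly between them when it is forced above L and also forced below P.
Above L: {Z, N, E}. Below P: {M, H, C, S, K, B, Z, N}.
Intersection: {Z, N} — 2.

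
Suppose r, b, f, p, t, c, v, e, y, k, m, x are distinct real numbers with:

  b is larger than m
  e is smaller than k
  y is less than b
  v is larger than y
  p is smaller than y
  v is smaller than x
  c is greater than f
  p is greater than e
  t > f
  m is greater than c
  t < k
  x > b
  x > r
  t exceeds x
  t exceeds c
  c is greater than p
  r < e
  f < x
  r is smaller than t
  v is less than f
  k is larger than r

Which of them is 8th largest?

Chaining the given pairs: r < e < p < y < v < f < c < m < b < x < t < k.
Counting 8 from the largest end gives v.

v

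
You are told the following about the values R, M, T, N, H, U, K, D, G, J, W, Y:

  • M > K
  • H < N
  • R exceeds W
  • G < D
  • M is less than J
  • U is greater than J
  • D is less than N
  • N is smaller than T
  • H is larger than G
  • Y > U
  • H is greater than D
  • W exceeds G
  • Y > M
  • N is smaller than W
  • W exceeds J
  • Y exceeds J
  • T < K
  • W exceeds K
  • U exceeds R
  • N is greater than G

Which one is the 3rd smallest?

Chaining the given pairs: G < D < H < N < T < K < M < J < W < R < U < Y.
Counting 3 from the smallest end gives H.

H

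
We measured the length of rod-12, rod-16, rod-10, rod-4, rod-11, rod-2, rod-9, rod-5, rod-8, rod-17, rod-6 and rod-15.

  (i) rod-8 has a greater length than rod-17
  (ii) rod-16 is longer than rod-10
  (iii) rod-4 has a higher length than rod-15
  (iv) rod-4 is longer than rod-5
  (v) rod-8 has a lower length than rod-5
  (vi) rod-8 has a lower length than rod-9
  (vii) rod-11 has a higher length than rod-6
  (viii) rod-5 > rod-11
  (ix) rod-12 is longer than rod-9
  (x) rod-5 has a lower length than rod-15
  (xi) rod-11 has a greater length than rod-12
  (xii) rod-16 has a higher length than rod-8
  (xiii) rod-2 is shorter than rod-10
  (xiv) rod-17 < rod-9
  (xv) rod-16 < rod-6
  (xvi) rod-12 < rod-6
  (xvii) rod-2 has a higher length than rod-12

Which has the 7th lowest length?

rod-16

Chaining the given pairs: rod-17 < rod-8 < rod-9 < rod-12 < rod-2 < rod-10 < rod-16 < rod-6 < rod-11 < rod-5 < rod-15 < rod-4.
The 7th smallest is rod-16.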